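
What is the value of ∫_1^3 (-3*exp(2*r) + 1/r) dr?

-3*exp(6)/2 + log(3) + 3*exp(2)/2

An antiderivative is F(r) = -3*exp(2*r)/2 + log(r).
Then F(3) - F(1) = (-3*exp(6)/2 + log(3)) - (-3*exp(2)/2) = -3*exp(6)/2 + log(3) + 3*exp(2)/2.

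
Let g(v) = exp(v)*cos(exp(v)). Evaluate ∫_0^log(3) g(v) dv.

-sin(1) + sin(3)

Let u = exp(v), so du = exp(v) dv. When v = 0, u = 1; when v = log(3), u = 3.
The integral becomes ∫ cos(u) du from 1 to 3, with antiderivative sin(u).
Back in v: F(v) = sin(exp(v)).
Then F(log(3)) - F(0) = (sin(3)) - (sin(1)) = -sin(1) + sin(3).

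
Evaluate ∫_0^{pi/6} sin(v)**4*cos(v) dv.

Let u = sin(v), so du = cos(v) dv. When v = 0, u = 0; when v = pi/6, u = 1/2.
The integral becomes ∫ u**4 du from 0 to 1/2, with antiderivative u**5/5.
Back in v: F(v) = sin(v)**5/5.
Then F(pi/6) - F(0) = (1/160) - (0) = 1/160.

1/160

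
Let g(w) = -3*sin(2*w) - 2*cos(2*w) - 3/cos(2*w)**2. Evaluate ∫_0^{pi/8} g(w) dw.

-3 + sqrt(2)/4

An antiderivative is F(w) = -sin(2*w) + 3*cos(2*w)/2 - 3*tan(2*w)/2.
Then F(pi/8) - F(0) = (-3/2 + sqrt(2)/4) - (3/2) = -3 + sqrt(2)/4.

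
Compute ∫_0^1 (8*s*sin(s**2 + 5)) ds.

Let u = s**2 + 5, so du = 2*s ds. When s = 0, u = 5; when s = 1, u = 6.
The integral becomes 4·∫ sin(u) du from 5 to 6, with antiderivative -4*cos(u).
Back in s: F(s) = -4*cos(s**2 + 5).
Then F(1) - F(0) = (-4*cos(6)) - (-4*cos(5)) = -4*cos(6) + 4*cos(5).

-4*cos(6) + 4*cos(5)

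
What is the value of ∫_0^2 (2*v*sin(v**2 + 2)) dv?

-cos(6) + cos(2)

Let u = v**2 + 2, so du = 2*v dv. When v = 0, u = 2; when v = 2, u = 6.
The integral becomes ∫ sin(u) du from 2 to 6, with antiderivative -cos(u).
Back in v: F(v) = -cos(v**2 + 2).
Then F(2) - F(0) = (-cos(6)) - (-cos(2)) = -cos(6) + cos(2).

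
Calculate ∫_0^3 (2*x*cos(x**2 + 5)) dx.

-sin(5) + sin(14)

Let u = x**2 + 5, so du = 2*x dx. When x = 0, u = 5; when x = 3, u = 14.
The integral becomes ∫ cos(u) du from 5 to 14, with antiderivative sin(u).
Back in x: F(x) = sin(x**2 + 5).
Then F(3) - F(0) = (sin(14)) - (sin(5)) = -sin(5) + sin(14).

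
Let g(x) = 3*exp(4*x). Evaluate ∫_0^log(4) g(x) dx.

Let u = exp(x), so du = exp(x) dx. When x = 0, u = 1; when x = log(4), u = 4.
The integral becomes 3·∫ u**3 du from 1 to 4, with antiderivative 3*u**4/4.
Back in x: F(x) = 3*exp(4*x)/4.
Then F(log(4)) - F(0) = (192) - (3/4) = 765/4.

765/4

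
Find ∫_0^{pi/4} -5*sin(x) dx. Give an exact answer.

An antiderivative is F(x) = 5*cos(x).
Then F(pi/4) - F(0) = (5*sqrt(2)/2) - (5) = -5 + 5*sqrt(2)/2.

-5 + 5*sqrt(2)/2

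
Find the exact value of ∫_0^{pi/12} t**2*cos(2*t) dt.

Integrate by parts twice (u = t^2, dv = cos(2*t) dt).
An antiderivative is F(t) = t**2*sin(2*t)/2 + t*cos(2*t)/2 - sin(2*t)/4.
Then F(pi/12) - F(0) = (-1/8 + pi**2/576 + sqrt(3)*pi/48) - (0) = -1/8 + pi**2/576 + sqrt(3)*pi/48.

-1/8 + pi**2/576 + sqrt(3)*pi/48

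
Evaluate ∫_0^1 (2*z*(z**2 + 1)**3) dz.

15/4

Let u = z**2 + 1, so du = 2*z dz. When z = 0, u = 1; when z = 1, u = 2.
The integral becomes ∫ u**3 du from 1 to 2, with antiderivative u**4/4.
Back in z: F(z) = (z**2 + 1)**4/4.
Then F(1) - F(0) = (4) - (1/4) = 15/4.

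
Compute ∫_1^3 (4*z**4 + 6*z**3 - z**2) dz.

By the power rule, an antiderivative is F(z) = 4*z**5/5 + 3*z**4/2 - z**3/3.
Then F(3) - F(1) = (3069/10) - (59/30) = 4574/15.

4574/15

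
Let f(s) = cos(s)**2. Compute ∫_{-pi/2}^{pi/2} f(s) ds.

Use the identity cos^2(s) = (1 + cos(2*s))/2.
An antiderivative is F(s) = s/2 + sin(2*s)/4.
Then F(pi/2) - F(-pi/2) = (pi/4) - (-pi/4) = pi/2.

pi/2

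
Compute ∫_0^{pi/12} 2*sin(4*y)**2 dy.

Use the identity sin^2(4*y) = (1 - cos(8*y))/2.
An antiderivative is F(y) = y - sin(8*y)/8.
Then F(pi/12) - F(0) = (-sqrt(3)/16 + pi/12) - (0) = -sqrt(3)/16 + pi/12.

-sqrt(3)/16 + pi/12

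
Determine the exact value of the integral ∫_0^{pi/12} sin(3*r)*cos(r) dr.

5/16 - sqrt(3)/8

Use the identity sin(3*r)cos(r) = [sin(4*r) + sin(2*r)]/2.
An antiderivative is F(r) = -cos(2*r)/4 - cos(4*r)/8.
Then F(pi/12) - F(0) = (-sqrt(3)/8 - 1/16) - (-3/8) = 5/16 - sqrt(3)/8.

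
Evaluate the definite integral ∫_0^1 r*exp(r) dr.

1

Integrate by parts once (u = r, dv = exp(r) dr).
An antiderivative is F(r) = (r - 1)*exp(r).
Then F(1) - F(0) = (0) - (-1) = 1.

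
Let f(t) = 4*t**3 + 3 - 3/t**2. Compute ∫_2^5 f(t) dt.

6171/10

By the power rule, an antiderivative is F(t) = t**4 + 3*t + 3/t.
Then F(5) - F(2) = (3203/5) - (47/2) = 6171/10.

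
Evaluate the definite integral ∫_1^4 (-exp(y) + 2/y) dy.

-exp(4) + exp(1) + log(16)

An antiderivative is F(y) = -exp(y) + 2*log(y).
Then F(4) - F(1) = (-exp(4) + log(16)) - (-exp(1)) = -exp(4) + exp(1) + log(16).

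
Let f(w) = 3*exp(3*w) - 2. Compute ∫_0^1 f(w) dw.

An antiderivative is F(w) = exp(3*w) - 2*w.
Then F(1) - F(0) = (-2 + exp(3)) - (1) = -3 + exp(3).

-3 + exp(3)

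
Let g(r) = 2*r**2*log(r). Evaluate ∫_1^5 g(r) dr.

Integrate by parts once (u = ln r, dv = 2*r**2 dr).
An antiderivative is F(r) = 2*r**3*(3*log(r) - 1)/9.
Then F(5) - F(1) = (-250/9 + 250*log(5)/3) - (-2/9) = -248/9 + 250*log(5)/3.

-248/9 + 250*log(5)/3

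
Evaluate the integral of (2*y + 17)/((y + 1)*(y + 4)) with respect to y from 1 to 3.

-3*log(7) + 5*log(2) + 3*log(5)

Factor the denominator: y**2 + 5*y + 4 = (y + 4)(y + 1).
Partial fractions: (2*y + 17)/((y + 1)*(y + 4)) = -3/(y + 4) + 5/(y + 1).
An antiderivative is F(y) = 5*log(y + 1) - 3*log(y + 4).
Then F(3) - F(1) = (-3*log(7) + 10*log(2)) - (-3*log(5) + 5*log(2)) = -3*log(7) + 5*log(2) + 3*log(5).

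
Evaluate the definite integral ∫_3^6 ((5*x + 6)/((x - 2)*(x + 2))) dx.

-log(5) + 11*log(2)

Factor the denominator: x**2 - 4 = (x + 2)(x - 2).
Partial fractions: (5*x + 6)/((x - 2)*(x + 2)) = 1/(x + 2) + 4/(x - 2).
An antiderivative is F(x) = 4*log(x - 2) + log(x + 2).
Then F(6) - F(3) = (11*log(2)) - (log(5)) = -log(5) + 11*log(2).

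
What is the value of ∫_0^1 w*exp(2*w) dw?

1/4 + exp(2)/4

Integrate by parts once (u = w, dv = exp(2*w) dw).
An antiderivative is F(w) = (2*w - 1)*exp(2*w)/4.
Then F(1) - F(0) = (exp(2)/4) - (-1/4) = 1/4 + exp(2)/4.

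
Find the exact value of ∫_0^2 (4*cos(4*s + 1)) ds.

-sin(1) + sin(9)

Let u = 4*s + 1, so du = 4 ds. When s = 0, u = 1; when s = 2, u = 9.
The integral becomes ∫ cos(u) du from 1 to 9, with antiderivative sin(u).
Back in s: F(s) = sin(4*s + 1).
Then F(2) - F(0) = (sin(9)) - (sin(1)) = -sin(1) + sin(9).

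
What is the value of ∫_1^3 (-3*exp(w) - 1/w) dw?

An antiderivative is F(w) = -3*exp(w) - log(w).
Then F(3) - F(1) = (-3*exp(3) - log(3)) - (-3*exp(1)) = -3*exp(3) - log(3) + 3*exp(1).

-3*exp(3) - log(3) + 3*exp(1)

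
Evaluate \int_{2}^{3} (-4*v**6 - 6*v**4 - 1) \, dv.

By the power rule, an antiderivative is F(v) = -4*v**7/7 - 6*v**5/5 - v.
Then F(3) - F(2) = (-54051/35) - (-3974/35) = -50077/35.

-50077/35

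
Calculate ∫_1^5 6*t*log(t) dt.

Integrate by parts once (u = ln t, dv = 6*t dt).
An antiderivative is F(t) = 3*t**2*(2*log(t) - 1)/2.
Then F(5) - F(1) = (-75/2 + 75*log(5)) - (-3/2) = -36 + 75*log(5).

-36 + 75*log(5)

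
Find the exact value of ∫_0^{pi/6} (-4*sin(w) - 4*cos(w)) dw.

An antiderivative is F(w) = -4*sin(w) + 4*cos(w).
Then F(pi/6) - F(0) = (-2 + 2*sqrt(3)) - (4) = -6 + 2*sqrt(3).

-6 + 2*sqrt(3)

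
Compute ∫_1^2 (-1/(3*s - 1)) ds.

An antiderivative is F(s) = -log(3*s - 1)/3.
Then F(2) - F(1) = (-log(5)/3) - (-log(2)/3) = -log(5)/3 + log(2)/3.

-log(5)/3 + log(2)/3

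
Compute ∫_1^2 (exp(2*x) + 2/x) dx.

An antiderivative is F(x) = exp(2*x)/2 + 2*log(x).
Then F(2) - F(1) = (log(4) + exp(4)/2) - (exp(2)/2) = -exp(2)/2 + log(4) + exp(4)/2.

-exp(2)/2 + log(4) + exp(4)/2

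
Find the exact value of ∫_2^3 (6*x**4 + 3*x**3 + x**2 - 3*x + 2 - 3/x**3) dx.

By the power rule, an antiderivative is F(x) = 6*x**5/5 + 3*x**4/4 + x**3/3 - 3*x**2/2 + 2*x + 3/(2*x**2).
Then F(3) - F(2) = (21241/60) - (6173/120) = 12103/40.

12103/40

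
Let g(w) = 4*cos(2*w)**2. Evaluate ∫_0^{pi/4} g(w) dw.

pi/2

Use the identity cos^2(2*w) = (1 + cos(4*w))/2.
An antiderivative is F(w) = 2*w + sin(4*w)/2.
Then F(pi/4) - F(0) = (pi/2) - (0) = pi/2.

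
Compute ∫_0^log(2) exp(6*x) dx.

21/2

Let u = exp(x), so du = exp(x) dx. When x = 0, u = 1; when x = log(2), u = 2.
The integral becomes ∫ u**5 du from 1 to 2, with antiderivative u**6/6.
Back in x: F(x) = exp(6*x)/6.
Then F(log(2)) - F(0) = (32/3) - (1/6) = 21/2.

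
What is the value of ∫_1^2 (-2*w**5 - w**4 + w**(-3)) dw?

By the power rule, an antiderivative is F(w) = -w**6/3 - w**5/5 - 1/(2*w**2).
Then F(2) - F(1) = (-3343/120) - (-31/30) = -1073/40.

-1073/40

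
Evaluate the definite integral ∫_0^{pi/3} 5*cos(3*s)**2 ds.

Use the identity cos^2(3*s) = (1 + cos(6*s))/2.
An antiderivative is F(s) = 5*s/2 + 5*sin(6*s)/12.
Then F(pi/3) - F(0) = (5*pi/6) - (0) = 5*pi/6.

5*pi/6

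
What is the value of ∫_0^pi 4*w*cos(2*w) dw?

Integrate by parts once (u = w, dv = 4*cos(2*w) dw).
An antiderivative is F(w) = 2*w*sin(2*w) + cos(2*w).
Then F(pi) - F(0) = (1) - (1) = 0.

0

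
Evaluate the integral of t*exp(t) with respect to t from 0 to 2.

Integrate by parts once (u = t, dv = exp(t) dt).
An antiderivative is F(t) = (t - 1)*exp(t).
Then F(2) - F(0) = (exp(2)) - (-1) = 1 + exp(2).

1 + exp(2)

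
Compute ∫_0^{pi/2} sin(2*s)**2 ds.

pi/4

Use the identity sin^2(2*s) = (1 - cos(4*s))/2.
An antiderivative is F(s) = s/2 - sin(4*s)/8.
Then F(pi/2) - F(0) = (pi/4) - (0) = pi/4.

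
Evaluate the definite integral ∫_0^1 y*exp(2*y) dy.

Integrate by parts once (u = y, dv = exp(2*y) dy).
An antiderivative is F(y) = (2*y - 1)*exp(2*y)/4.
Then F(1) - F(0) = (exp(2)/4) - (-1/4) = 1/4 + exp(2)/4.

1/4 + exp(2)/4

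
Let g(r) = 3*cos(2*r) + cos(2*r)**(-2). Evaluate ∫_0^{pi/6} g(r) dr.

5*sqrt(3)/4

An antiderivative is F(r) = 3*sin(2*r)/2 + tan(2*r)/2.
Then F(pi/6) - F(0) = (5*sqrt(3)/4) - (0) = 5*sqrt(3)/4.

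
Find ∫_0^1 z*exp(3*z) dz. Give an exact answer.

1/9 + 2*exp(3)/9

Integrate by parts once (u = z, dv = exp(3*z) dz).
An antiderivative is F(z) = (3*z - 1)*exp(3*z)/9.
Then F(1) - F(0) = (2*exp(3)/9) - (-1/9) = 1/9 + 2*exp(3)/9.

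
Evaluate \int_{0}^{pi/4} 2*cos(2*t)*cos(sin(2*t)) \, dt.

Let u = sin(2*t), so du = 2*cos(2*t) dt. When t = 0, u = 0; when t = pi/4, u = 1.
The integral becomes ∫ cos(u) du from 0 to 1, with antiderivative sin(u).
Back in t: F(t) = sin(sin(2*t)).
Then F(pi/4) - F(0) = (sin(1)) - (0) = sin(1).

sin(1)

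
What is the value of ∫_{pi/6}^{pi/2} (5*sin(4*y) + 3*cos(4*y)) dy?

An antiderivative is F(y) = 3*sin(4*y)/4 - 5*cos(4*y)/4.
Then F(pi/2) - F(pi/6) = (-5/4) - (5/8 + 3*sqrt(3)/8) = -15/8 - 3*sqrt(3)/8.

-15/8 - 3*sqrt(3)/8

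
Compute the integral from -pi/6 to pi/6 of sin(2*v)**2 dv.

-sqrt(3)/8 + pi/6

Use the identity sin^2(2*v) = (1 - cos(4*v))/2.
An antiderivative is F(v) = v/2 - sin(4*v)/8.
Then F(pi/6) - F(-pi/6) = (-sqrt(3)/16 + pi/12) - (-pi/12 + sqrt(3)/16) = -sqrt(3)/8 + pi/6.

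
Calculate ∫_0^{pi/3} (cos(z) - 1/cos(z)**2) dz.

-sqrt(3)/2

An antiderivative is F(z) = sin(z) - tan(z).
Then F(pi/3) - F(0) = (-sqrt(3)/2) - (0) = -sqrt(3)/2.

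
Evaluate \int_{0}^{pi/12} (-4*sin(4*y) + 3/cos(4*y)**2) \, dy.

-1/2 + 3*sqrt(3)/4

An antiderivative is F(y) = cos(4*y) + 3*tan(4*y)/4.
Then F(pi/12) - F(0) = (1/2 + 3*sqrt(3)/4) - (1) = -1/2 + 3*sqrt(3)/4.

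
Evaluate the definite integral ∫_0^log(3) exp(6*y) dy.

364/3

Let u = exp(y), so du = exp(y) dy. When y = 0, u = 1; when y = log(3), u = 3.
The integral becomes ∫ u**5 du from 1 to 3, with antiderivative u**6/6.
Back in y: F(y) = exp(6*y)/6.
Then F(log(3)) - F(0) = (243/2) - (1/6) = 364/3.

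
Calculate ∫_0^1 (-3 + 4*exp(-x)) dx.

An antiderivative is F(x) = -3*x - 4*exp(-x).
Then F(1) - F(0) = (-3 - 4*exp(-1)) - (-4) = 1 - 4*exp(-1).

1 - 4*exp(-1)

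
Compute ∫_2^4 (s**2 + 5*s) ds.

By the power rule, an antiderivative is F(s) = s**3/3 + 5*s**2/2.
Then F(4) - F(2) = (184/3) - (38/3) = 146/3.

146/3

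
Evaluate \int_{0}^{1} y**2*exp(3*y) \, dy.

Integrate by parts twice (u = y^2, dv = exp(3*y) dy).
An antiderivative is F(y) = (9*y**2 - 6*y + 2)*exp(3*y)/27.
Then F(1) - F(0) = (5*exp(3)/27) - (2/27) = -2/27 + 5*exp(3)/27.

-2/27 + 5*exp(3)/27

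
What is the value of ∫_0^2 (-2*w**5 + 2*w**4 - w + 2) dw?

By the power rule, an antiderivative is F(w) = -w**6/3 + 2*w**5/5 - w**2/2 + 2*w.
Then F(2) - F(0) = (-98/15) - (0) = -98/15.

-98/15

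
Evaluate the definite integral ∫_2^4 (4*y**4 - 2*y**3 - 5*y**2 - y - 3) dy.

By the power rule, an antiderivative is F(y) = 4*y**5/5 - y**4/2 - 5*y**3/3 - y**2/2 - 3*y.
Then F(4) - F(2) = (8468/15) - (-56/15) = 8524/15.

8524/15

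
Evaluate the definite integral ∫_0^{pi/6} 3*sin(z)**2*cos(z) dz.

Let u = sin(z), so du = cos(z) dz. When z = 0, u = 0; when z = pi/6, u = 1/2.
The integral becomes 3·∫ u**2 du from 0 to 1/2, with antiderivative u**3.
Back in z: F(z) = sin(z)**3.
Then F(pi/6) - F(0) = (1/8) - (0) = 1/8.

1/8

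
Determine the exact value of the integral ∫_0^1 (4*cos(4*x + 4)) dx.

Let u = 4*x + 4, so du = 4 dx. When x = 0, u = 4; when x = 1, u = 8.
The integral becomes ∫ cos(u) du from 4 to 8, with antiderivative sin(u).
Back in x: F(x) = sin(4*x + 4).
Then F(1) - F(0) = (sin(8)) - (sin(4)) = -sin(4) + sin(8).

-sin(4) + sin(8)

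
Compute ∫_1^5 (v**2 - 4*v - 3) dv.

By the power rule, an antiderivative is F(v) = v**3/3 - 2*v**2 - 3*v.
Then F(5) - F(1) = (-70/3) - (-14/3) = -56/3.

-56/3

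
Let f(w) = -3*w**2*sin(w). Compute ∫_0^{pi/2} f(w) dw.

Integrate by parts twice (u = w^2, dv = -3*sin(w) dw).
An antiderivative is F(w) = 3*w**2*cos(w) - 6*w*sin(w) - 6*cos(w).
Then F(pi/2) - F(0) = (-3*pi) - (-6) = 6 - 3*pi.

6 - 3*pi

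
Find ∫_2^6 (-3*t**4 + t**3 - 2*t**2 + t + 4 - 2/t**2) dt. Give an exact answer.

By the power rule, an antiderivative is F(t) = -3*t**5/5 + t**4/4 - 2*t**3/3 + t**2/2 + 4*t + 2/t.
Then F(6) - F(2) = (-66649/15) - (-143/15) = -66506/15.

-66506/15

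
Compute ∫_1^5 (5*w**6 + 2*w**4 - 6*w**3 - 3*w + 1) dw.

By the power rule, an antiderivative is F(w) = 5*w**7/7 + 2*w**5/5 - 3*w**4/2 - 3*w**2/2 + w.
Then F(5) - F(1) = (392585/7) - (-31/35) = 1962956/35.

1962956/35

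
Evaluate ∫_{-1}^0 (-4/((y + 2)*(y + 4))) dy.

log(4/9)

Factor the denominator: y**2 + 6*y + 8 = (y + 4)(y + 2).
Partial fractions: -4/((y + 2)*(y + 4)) = 2/(y + 4) - 2/(y + 2).
An antiderivative is F(y) = -2*log(y + 2) + 2*log(y + 4).
Then F(0) - F(-1) = (log(4)) - (log(9)) = log(4/9).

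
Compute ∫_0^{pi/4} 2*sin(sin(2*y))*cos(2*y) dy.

Let u = sin(2*y), so du = 2*cos(2*y) dy. When y = 0, u = 0; when y = pi/4, u = 1.
The integral becomes ∫ sin(u) du from 0 to 1, with antiderivative -cos(u).
Back in y: F(y) = -cos(sin(2*y)).
Then F(pi/4) - F(0) = (-cos(1)) - (-1) = 1 - cos(1).

1 - cos(1)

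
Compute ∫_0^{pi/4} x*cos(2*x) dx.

-1/4 + pi/8

Integrate by parts once (u = x, dv = cos(2*x) dx).
An antiderivative is F(x) = x*sin(2*x)/2 + cos(2*x)/4.
Then F(pi/4) - F(0) = (pi/8) - (1/4) = -1/4 + pi/8.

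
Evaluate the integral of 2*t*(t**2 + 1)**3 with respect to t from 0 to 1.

Let u = t**2 + 1, so du = 2*t dt. When t = 0, u = 1; when t = 1, u = 2.
The integral becomes ∫ u**3 du from 1 to 2, with antiderivative u**4/4.
Back in t: F(t) = (t**2 + 1)**4/4.
Then F(1) - F(0) = (4) - (1/4) = 15/4.

15/4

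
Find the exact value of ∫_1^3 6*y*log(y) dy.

Integrate by parts once (u = ln y, dv = 6*y dy).
An antiderivative is F(y) = 3*y**2*(2*log(y) - 1)/2.
Then F(3) - F(1) = (-27/2 + 27*log(3)) - (-3/2) = -12 + 27*log(3).

-12 + 27*log(3)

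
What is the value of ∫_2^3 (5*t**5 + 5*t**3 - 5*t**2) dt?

2415/4

By the power rule, an antiderivative is F(t) = 5*t**6/6 + 5*t**4/4 - 5*t**3/3.
Then F(3) - F(2) = (2655/4) - (60) = 2415/4.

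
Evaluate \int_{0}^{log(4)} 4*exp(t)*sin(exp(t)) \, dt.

Let u = exp(t), so du = exp(t) dt. When t = 0, u = 1; when t = log(4), u = 4.
The integral becomes 4·∫ sin(u) du from 1 to 4, with antiderivative -4*cos(u).
Back in t: F(t) = -4*cos(exp(t)).
Then F(log(4)) - F(0) = (-4*cos(4)) - (-4*cos(1)) = 4*cos(1) - 4*cos(4).

4*cos(1) - 4*cos(4)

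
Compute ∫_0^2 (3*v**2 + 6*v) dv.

By the power rule, an antiderivative is F(v) = v**3 + 3*v**2.
Then F(2) - F(0) = (20) - (0) = 20.

20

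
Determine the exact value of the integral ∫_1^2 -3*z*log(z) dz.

Integrate by parts once (u = ln z, dv = -3*z dz).
An antiderivative is F(z) = -3*z**2*(2*log(z) - 1)/4.
Then F(2) - F(1) = (3 - log(64)) - (3/4) = 9/4 - log(64).

9/4 - log(64)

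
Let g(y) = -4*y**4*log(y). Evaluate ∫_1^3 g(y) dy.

968/25 - 972*log(3)/5

Integrate by parts once (u = ln y, dv = -4*y**4 dy).
An antiderivative is F(y) = -4*y**5*(5*log(y) - 1)/25.
Then F(3) - F(1) = (972/25 - 972*log(3)/5) - (4/25) = 968/25 - 972*log(3)/5.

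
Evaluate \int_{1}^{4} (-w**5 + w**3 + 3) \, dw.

By the power rule, an antiderivative is F(w) = -w**6/6 + w**4/4 + 3*w.
Then F(4) - F(1) = (-1820/3) - (37/12) = -2439/4.

-2439/4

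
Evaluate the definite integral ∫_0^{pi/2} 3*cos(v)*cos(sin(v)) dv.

3*sin(1)

Let u = sin(v), so du = cos(v) dv. When v = 0, u = 0; when v = pi/2, u = 1.
The integral becomes 3·∫ cos(u) du from 0 to 1, with antiderivative 3*sin(u).
Back in v: F(v) = 3*sin(sin(v)).
Then F(pi/2) - F(0) = (3*sin(1)) - (0) = 3*sin(1).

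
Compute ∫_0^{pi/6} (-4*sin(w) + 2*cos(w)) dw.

-3 + 2*sqrt(3)

An antiderivative is F(w) = 2*sin(w) + 4*cos(w).
Then F(pi/6) - F(0) = (1 + 2*sqrt(3)) - (4) = -3 + 2*sqrt(3).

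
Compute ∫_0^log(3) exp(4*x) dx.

Let u = exp(x), so du = exp(x) dx. When x = 0, u = 1; when x = log(3), u = 3.
The integral becomes ∫ u**3 du from 1 to 3, with antiderivative u**4/4.
Back in x: F(x) = exp(4*x)/4.
Then F(log(3)) - F(0) = (81/4) - (1/4) = 20.

20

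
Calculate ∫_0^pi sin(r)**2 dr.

pi/2

Use the identity sin^2(r) = (1 - cos(2*r))/2.
An antiderivative is F(r) = r/2 - sin(2*r)/4.
Then F(pi) - F(0) = (pi/2) - (0) = pi/2.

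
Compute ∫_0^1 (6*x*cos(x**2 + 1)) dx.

-3*sin(1) + 3*sin(2)

Let u = x**2 + 1, so du = 2*x dx. When x = 0, u = 1; when x = 1, u = 2.
The integral becomes 3·∫ cos(u) du from 1 to 2, with antiderivative 3*sin(u).
Back in x: F(x) = 3*sin(x**2 + 1).
Then F(1) - F(0) = (3*sin(2)) - (3*sin(1)) = -3*sin(1) + 3*sin(2).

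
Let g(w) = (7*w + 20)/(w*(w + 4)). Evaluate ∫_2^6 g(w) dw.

2*log(5) + 3*log(3)

Factor the denominator: w**2 + 4*w = (w + 4)w.
Partial fractions: (7*w + 20)/(w*(w + 4)) = 2/(w + 4) + 5/w.
An antiderivative is F(w) = 5*log(w) + 2*log(w + 4).
Then F(6) - F(2) = (2*log(5) + 7*log(2) + 5*log(3)) - (2*log(3) + 7*log(2)) = 2*log(5) + 3*log(3).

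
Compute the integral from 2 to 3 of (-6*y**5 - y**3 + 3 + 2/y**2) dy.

By the power rule, an antiderivative is F(y) = -y**6 - y**4/4 + 3*y - 2/y.
Then F(3) - F(2) = (-8891/12) - (-63) = -8135/12.

-8135/12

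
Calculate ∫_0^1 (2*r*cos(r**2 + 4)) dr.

sin(5) - sin(4)

Let u = r**2 + 4, so du = 2*r dr. When r = 0, u = 4; when r = 1, u = 5.
The integral becomes ∫ cos(u) du from 4 to 5, with antiderivative sin(u).
Back in r: F(r) = sin(r**2 + 4).
Then F(1) - F(0) = (sin(5)) - (sin(4)) = sin(5) - sin(4).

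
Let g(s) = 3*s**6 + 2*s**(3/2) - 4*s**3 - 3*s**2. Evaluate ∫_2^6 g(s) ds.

By the power rule, an antiderivative is F(s) = 3*s**7/7 + 4*s**(5/2)/5 - s**4 - s**3.
Then F(6) - F(2) = (144*sqrt(6)/5 + 829224/7) - (16*sqrt(2)/5 + 216/7) = -16*sqrt(2)/5 + 144*sqrt(6)/5 + 829008/7.

-16*sqrt(2)/5 + 144*sqrt(6)/5 + 829008/7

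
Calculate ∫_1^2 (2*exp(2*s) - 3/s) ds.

An antiderivative is F(s) = exp(2*s) - 3*log(s).
Then F(2) - F(1) = (-log(8) + exp(4)) - (exp(2)) = -exp(2) - log(8) + exp(4).

-exp(2) - log(8) + exp(4)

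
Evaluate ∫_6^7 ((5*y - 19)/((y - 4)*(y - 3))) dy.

-3*log(3) + 7*log(2)

Factor the denominator: y**2 - 7*y + 12 = (y - 3)(y - 4).
Partial fractions: (5*y - 19)/((y - 4)*(y - 3)) = 4/(y - 3) + 1/(y - 4).
An antiderivative is F(y) = log(y - 4) + 4*log(y - 3).
Then F(7) - F(6) = (log(3) + 8*log(2)) - (log(2) + 4*log(3)) = -3*log(3) + 7*log(2).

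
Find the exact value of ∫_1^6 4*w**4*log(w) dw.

Integrate by parts once (u = ln w, dv = 4*w**4 dw).
An antiderivative is F(w) = 4*w**5*(5*log(w) - 1)/25.
Then F(6) - F(1) = (-31104/25 + 31104*log(6)/5) - (-4/25) = -1244 + 31104*log(6)/5.

-1244 + 31104*log(6)/5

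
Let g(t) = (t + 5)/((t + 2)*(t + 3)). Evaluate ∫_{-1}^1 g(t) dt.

log(27/4)

Factor the denominator: t**2 + 5*t + 6 = (t + 3)(t + 2).
Partial fractions: (t + 5)/((t + 2)*(t + 3)) = -2/(t + 3) + 3/(t + 2).
An antiderivative is F(t) = 3*log(t + 2) - 2*log(t + 3).
Then F(1) - F(-1) = (log(27/16)) - (-log(4)) = log(27/4).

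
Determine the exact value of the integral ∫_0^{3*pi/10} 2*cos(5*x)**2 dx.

Use the identity cos^2(5*x) = (1 + cos(10*x))/2.
An antiderivative is F(x) = x + sin(10*x)/10.
Then F(3*pi/10) - F(0) = (3*pi/10) - (0) = 3*pi/10.

3*pi/10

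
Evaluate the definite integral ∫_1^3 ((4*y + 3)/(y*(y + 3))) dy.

log(81/8)

Factor the denominator: y**2 + 3*y = (y + 3)y.
Partial fractions: (4*y + 3)/(y*(y + 3)) = 3/(y + 3) + 1/y.
An antiderivative is F(y) = log(y) + 3*log(y + 3).
Then F(3) - F(1) = (3*log(2) + 4*log(3)) - (log(64)) = log(81/8).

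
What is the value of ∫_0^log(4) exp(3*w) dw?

Let u = exp(w), so du = exp(w) dw. When w = 0, u = 1; when w = log(4), u = 4.
The integral becomes ∫ u**2 du from 1 to 4, with antiderivative u**3/3.
Back in w: F(w) = exp(3*w)/3.
Then F(log(4)) - F(0) = (64/3) - (1/3) = 21.

21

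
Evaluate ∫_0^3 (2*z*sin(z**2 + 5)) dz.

-cos(14) + cos(5)

Let u = z**2 + 5, so du = 2*z dz. When z = 0, u = 5; when z = 3, u = 14.
The integral becomes ∫ sin(u) du from 5 to 14, with antiderivative -cos(u).
Back in z: F(z) = -cos(z**2 + 5).
Then F(3) - F(0) = (-cos(14)) - (-cos(5)) = -cos(14) + cos(5).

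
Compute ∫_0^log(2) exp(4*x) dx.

15/4

Let u = exp(x), so du = exp(x) dx. When x = 0, u = 1; when x = log(2), u = 2.
The integral becomes ∫ u**3 du from 1 to 2, with antiderivative u**4/4.
Back in x: F(x) = exp(4*x)/4.
Then F(log(2)) - F(0) = (4) - (1/4) = 15/4.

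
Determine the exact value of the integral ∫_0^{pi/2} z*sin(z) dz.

1

Integrate by parts once (u = z, dv = sin(z) dz).
An antiderivative is F(z) = -z*cos(z) + sin(z).
Then F(pi/2) - F(0) = (1) - (0) = 1.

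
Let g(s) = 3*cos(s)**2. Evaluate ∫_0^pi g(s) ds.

Use the identity cos^2(s) = (1 + cos(2*s))/2.
An antiderivative is F(s) = 3*s/2 + 3*sin(2*s)/4.
Then F(pi) - F(0) = (3*pi/2) - (0) = 3*pi/2.

3*pi/2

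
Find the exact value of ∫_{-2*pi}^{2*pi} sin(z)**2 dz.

2*pi

Use the identity sin^2(z) = (1 - cos(2*z))/2.
An antiderivative is F(z) = z/2 - sin(2*z)/4.
Then F(2*pi) - F(-2*pi) = (pi) - (-pi) = 2*pi.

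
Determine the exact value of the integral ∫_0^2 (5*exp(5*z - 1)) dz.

-(1 - exp(10))*exp(-1)

Let u = 5*z - 1, so du = 5 dz. When z = 0, u = -1; when z = 2, u = 9.
The integral becomes ∫ exp(u) du from -1 to 9, with antiderivative exp(u).
Back in z: F(z) = exp(5*z - 1).
Then F(2) - F(0) = (exp(9)) - (exp(-1)) = -(1 - exp(10))*exp(-1).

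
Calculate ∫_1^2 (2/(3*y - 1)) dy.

-2*log(2)/3 + 2*log(5)/3

An antiderivative is F(y) = 2*log(3*y - 1)/3.
Then F(2) - F(1) = (2*log(5)/3) - (2*log(2)/3) = -2*log(2)/3 + 2*log(5)/3.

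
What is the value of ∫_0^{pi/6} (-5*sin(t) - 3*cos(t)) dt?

-13/2 + 5*sqrt(3)/2

An antiderivative is F(t) = -3*sin(t) + 5*cos(t).
Then F(pi/6) - F(0) = (-3/2 + 5*sqrt(3)/2) - (5) = -13/2 + 5*sqrt(3)/2.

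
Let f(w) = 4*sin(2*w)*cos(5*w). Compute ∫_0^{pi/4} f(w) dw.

-10*sqrt(2)/21 - 8/21

Use the identity sin(2*w)cos(5*w) = [sin(7*w) + sin(-3*w)]/2.
An antiderivative is F(w) = 2*cos(3*w)/3 - 2*cos(7*w)/7.
Then F(pi/4) - F(0) = (-10*sqrt(2)/21) - (8/21) = -10*sqrt(2)/21 - 8/21.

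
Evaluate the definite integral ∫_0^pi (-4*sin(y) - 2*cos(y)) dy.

-8

An antiderivative is F(y) = -2*sin(y) + 4*cos(y).
Then F(pi) - F(0) = (-4) - (4) = -8.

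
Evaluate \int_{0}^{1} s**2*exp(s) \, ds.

-2 + E

Integrate by parts twice (u = s^2, dv = exp(s) ds).
An antiderivative is F(s) = (s**2 - 2*s + 2)*exp(s).
Then F(1) - F(0) = (E) - (2) = -2 + E.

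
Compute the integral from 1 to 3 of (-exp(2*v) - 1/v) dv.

An antiderivative is F(v) = -exp(2*v)/2 - log(v).
Then F(3) - F(1) = (-exp(6)/2 - log(3)) - (-exp(2)/2) = -exp(6)/2 - log(3) + exp(2)/2.

-exp(6)/2 - log(3) + exp(2)/2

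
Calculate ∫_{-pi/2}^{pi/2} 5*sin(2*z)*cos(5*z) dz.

0

Use the identity sin(2*z)cos(5*z) = [sin(7*z) + sin(-3*z)]/2.
An antiderivative is F(z) = 5*cos(3*z)/6 - 5*cos(7*z)/14.
Then F(pi/2) - F(-pi/2) = (0) - (0) = 0.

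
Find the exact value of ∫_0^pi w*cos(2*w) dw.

0

Integrate by parts once (u = w, dv = cos(2*w) dw).
An antiderivative is F(w) = w*sin(2*w)/2 + cos(2*w)/4.
Then F(pi) - F(0) = (1/4) - (1/4) = 0.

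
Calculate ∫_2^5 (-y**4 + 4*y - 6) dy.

-2973/5

By the power rule, an antiderivative is F(y) = -y**5/5 + 2*y**2 - 6*y.
Then F(5) - F(2) = (-605) - (-52/5) = -2973/5.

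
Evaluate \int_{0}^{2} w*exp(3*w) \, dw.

Integrate by parts once (u = w, dv = exp(3*w) dw).
An antiderivative is F(w) = (3*w - 1)*exp(3*w)/9.
Then F(2) - F(0) = (5*exp(6)/9) - (-1/9) = 1/9 + 5*exp(6)/9.

1/9 + 5*exp(6)/9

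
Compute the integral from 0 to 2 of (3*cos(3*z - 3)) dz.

2*sin(3)

Let u = 3*z - 3, so du = 3 dz. When z = 0, u = -3; when z = 2, u = 3.
The integral becomes ∫ cos(u) du from -3 to 3, with antiderivative sin(u).
Back in z: F(z) = sin(3*z - 3).
Then F(2) - F(0) = (sin(3)) - (-sin(3)) = 2*sin(3).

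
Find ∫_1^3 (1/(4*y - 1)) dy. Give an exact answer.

-log(3)/4 + log(11)/4

An antiderivative is F(y) = log(4*y - 1)/4.
Then F(3) - F(1) = (log(11)/4) - (log(3)/4) = -log(3)/4 + log(11)/4.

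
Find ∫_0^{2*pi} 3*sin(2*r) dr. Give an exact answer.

An antiderivative is F(r) = -3*cos(2*r)/2.
Then F(2*pi) - F(0) = (-3/2) - (-3/2) = 0.

0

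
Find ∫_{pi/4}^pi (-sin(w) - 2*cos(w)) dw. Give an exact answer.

An antiderivative is F(w) = -2*sin(w) + cos(w).
Then F(pi) - F(pi/4) = (-1) - (-sqrt(2)/2) = -1 + sqrt(2)/2.

-1 + sqrt(2)/2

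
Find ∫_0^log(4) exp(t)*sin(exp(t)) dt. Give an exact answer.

Let u = exp(t), so du = exp(t) dt. When t = 0, u = 1; when t = log(4), u = 4.
The integral becomes ∫ sin(u) du from 1 to 4, with antiderivative -cos(u).
Back in t: F(t) = -cos(exp(t)).
Then F(log(4)) - F(0) = (-cos(4)) - (-cos(1)) = cos(1) - cos(4).

cos(1) - cos(4)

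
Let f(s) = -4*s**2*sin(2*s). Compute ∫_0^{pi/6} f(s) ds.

-sqrt(3)*pi/6 + pi**2/36 + 1/2

Integrate by parts twice (u = s^2, dv = -4*sin(2*s) ds).
An antiderivative is F(s) = 2*s**2*cos(2*s) - 2*s*sin(2*s) - cos(2*s).
Then F(pi/6) - F(0) = (-sqrt(3)*pi/6 - 1/2 + pi**2/36) - (-1) = -sqrt(3)*pi/6 + pi**2/36 + 1/2.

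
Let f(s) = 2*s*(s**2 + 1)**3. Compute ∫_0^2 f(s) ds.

Let u = s**2 + 1, so du = 2*s ds. When s = 0, u = 1; when s = 2, u = 5.
The integral becomes ∫ u**3 du from 1 to 5, with antiderivative u**4/4.
Back in s: F(s) = (s**2 + 1)**4/4.
Then F(2) - F(0) = (625/4) - (1/4) = 156.

156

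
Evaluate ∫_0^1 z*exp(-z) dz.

Integrate by parts once (u = z, dv = exp(-z) dz).
An antiderivative is F(z) = (-z - 1)*exp(-z).
Then F(1) - F(0) = (-2*exp(-1)) - (-1) = 1 - 2*exp(-1).

1 - 2*exp(-1)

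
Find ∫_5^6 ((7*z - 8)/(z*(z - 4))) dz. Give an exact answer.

Factor the denominator: z**2 - 4*z = z(z - 4).
Partial fractions: (7*z - 8)/(z*(z - 4)) = 2/z + 5/(z - 4).
An antiderivative is F(z) = 2*log(z) + 5*log(z - 4).
Then F(6) - F(5) = (2*log(3) + 7*log(2)) - (log(25)) = -2*log(5) + 2*log(3) + 7*log(2).

-2*log(5) + 2*log(3) + 7*log(2)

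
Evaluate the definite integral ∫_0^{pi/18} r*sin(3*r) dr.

-sqrt(3)*pi/108 + 1/18

Integrate by parts once (u = r, dv = sin(3*r) dr).
An antiderivative is F(r) = -r*cos(3*r)/3 + sin(3*r)/9.
Then F(pi/18) - F(0) = (-sqrt(3)*pi/108 + 1/18) - (0) = -sqrt(3)*pi/108 + 1/18.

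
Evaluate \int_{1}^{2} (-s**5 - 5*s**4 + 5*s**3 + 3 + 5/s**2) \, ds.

By the power rule, an antiderivative is F(s) = -s**6/6 - s**5 + 5*s**4/4 + 3*s - 5/s.
Then F(2) - F(1) = (-115/6) - (-23/12) = -69/4.

-69/4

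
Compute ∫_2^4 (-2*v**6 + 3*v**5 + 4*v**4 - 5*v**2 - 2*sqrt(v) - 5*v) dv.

-68914/35 + 8*sqrt(2)/3

By the power rule, an antiderivative is F(v) = -2*v**7/7 + v**6/2 + 4*v**5/5 - 4*v**(3/2)/3 - 5*v**3/3 - 5*v**2/2.
Then F(4) - F(2) = (-206984/105) - (-8*sqrt(2)/3 - 242/105) = -68914/35 + 8*sqrt(2)/3.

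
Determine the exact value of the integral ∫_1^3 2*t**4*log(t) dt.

-484/25 + 486*log(3)/5

Integrate by parts once (u = ln t, dv = 2*t**4 dt).
An antiderivative is F(t) = 2*t**5*(5*log(t) - 1)/25.
Then F(3) - F(1) = (-486/25 + 486*log(3)/5) - (-2/25) = -484/25 + 486*log(3)/5.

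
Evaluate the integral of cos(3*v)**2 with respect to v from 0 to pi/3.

pi/6

Use the identity cos^2(3*v) = (1 + cos(6*v))/2.
An antiderivative is F(v) = v/2 + sin(6*v)/12.
Then F(pi/3) - F(0) = (pi/6) - (0) = pi/6.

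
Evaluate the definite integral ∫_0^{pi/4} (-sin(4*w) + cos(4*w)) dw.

An antiderivative is F(w) = sin(4*w)/4 + cos(4*w)/4.
Then F(pi/4) - F(0) = (-1/4) - (1/4) = -1/2.

-1/2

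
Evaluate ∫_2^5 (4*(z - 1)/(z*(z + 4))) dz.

Factor the denominator: z**2 + 4*z = (z + 4)z.
Partial fractions: 4*(z - 1)/(z*(z + 4)) = 5/(z + 4) - 1/z.
An antiderivative is F(z) = -log(z) + 5*log(z + 4).
Then F(5) - F(2) = (-log(5) + 10*log(3)) - (4*log(2) + 5*log(3)) = -4*log(2) - log(5) + 5*log(3).

-4*log(2) - log(5) + 5*log(3)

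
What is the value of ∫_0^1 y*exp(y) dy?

1

Integrate by parts once (u = y, dv = exp(y) dy).
An antiderivative is F(y) = (y - 1)*exp(y).
Then F(1) - F(0) = (0) - (-1) = 1.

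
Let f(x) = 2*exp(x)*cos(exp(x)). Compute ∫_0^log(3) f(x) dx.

Let u = exp(x), so du = exp(x) dx. When x = 0, u = 1; when x = log(3), u = 3.
The integral becomes 2·∫ cos(u) du from 1 to 3, with antiderivative 2*sin(u).
Back in x: F(x) = 2*sin(exp(x)).
Then F(log(3)) - F(0) = (2*sin(3)) - (2*sin(1)) = -2*sin(1) + 2*sin(3).

-2*sin(1) + 2*sin(3)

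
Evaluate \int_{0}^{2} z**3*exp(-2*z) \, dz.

3/8 - 71*exp(-4)/8

Integrate by parts 3 times (u = z^3, dv = exp(-2*z) dz).
An antiderivative is F(z) = (-4*z**3 - 6*z**2 - 6*z - 3)*exp(-2*z)/8.
Then F(2) - F(0) = (-71*exp(-4)/8) - (-3/8) = 3/8 - 71*exp(-4)/8.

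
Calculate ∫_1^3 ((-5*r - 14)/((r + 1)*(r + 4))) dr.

Factor the denominator: r**2 + 5*r + 4 = (r + 4)(r + 1).
Partial fractions: (-5*r - 14)/((r + 1)*(r + 4)) = -2/(r + 4) - 3/(r + 1).
An antiderivative is F(r) = -3*log(r + 1) - 2*log(r + 4).
Then F(3) - F(1) = (-6*log(2) - 2*log(7)) - (-2*log(5) - 3*log(2)) = -2*log(7) - 3*log(2) + 2*log(5).

-2*log(7) - 3*log(2) + 2*log(5)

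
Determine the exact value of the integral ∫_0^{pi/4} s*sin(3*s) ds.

Integrate by parts once (u = s, dv = sin(3*s) ds).
An antiderivative is F(s) = -s*cos(3*s)/3 + sin(3*s)/9.
Then F(pi/4) - F(0) = (sqrt(2)*(4 + 3*pi)/72) - (0) = sqrt(2)*(4 + 3*pi)/72.

sqrt(2)*(4 + 3*pi)/72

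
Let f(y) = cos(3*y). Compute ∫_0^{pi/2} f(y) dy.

An antiderivative is F(y) = sin(3*y)/3.
Then F(pi/2) - F(0) = (-1/3) - (0) = -1/3.

-1/3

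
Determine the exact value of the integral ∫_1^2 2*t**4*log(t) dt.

Integrate by parts once (u = ln t, dv = 2*t**4 dt).
An antiderivative is F(t) = 2*t**5*(5*log(t) - 1)/25.
Then F(2) - F(1) = (-64/25 + 64*log(2)/5) - (-2/25) = -62/25 + 64*log(2)/5.

-62/25 + 64*log(2)/5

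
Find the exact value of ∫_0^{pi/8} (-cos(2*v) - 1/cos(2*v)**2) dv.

-1/2 - sqrt(2)/4

An antiderivative is F(v) = -sin(2*v)/2 - tan(2*v)/2.
Then F(pi/8) - F(0) = (-1/2 - sqrt(2)/4) - (0) = -1/2 - sqrt(2)/4.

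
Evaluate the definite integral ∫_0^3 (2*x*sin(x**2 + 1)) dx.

Let u = x**2 + 1, so du = 2*x dx. When x = 0, u = 1; when x = 3, u = 10.
The integral becomes ∫ sin(u) du from 1 to 10, with antiderivative -cos(u).
Back in x: F(x) = -cos(x**2 + 1).
Then F(3) - F(0) = (-cos(10)) - (-cos(1)) = cos(1) - cos(10).

cos(1) - cos(10)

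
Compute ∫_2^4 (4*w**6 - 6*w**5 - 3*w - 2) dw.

By the power rule, an antiderivative is F(w) = 4*w**7/7 - w**6 - 3*w**2/2 - 2*w.
Then F(4) - F(2) = (36640/7) - (-6/7) = 36646/7.

36646/7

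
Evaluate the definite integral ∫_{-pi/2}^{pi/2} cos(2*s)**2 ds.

Use the identity cos^2(2*s) = (1 + cos(4*s))/2.
An antiderivative is F(s) = s/2 + sin(4*s)/8.
Then F(pi/2) - F(-pi/2) = (pi/4) - (-pi/4) = pi/2.

pi/2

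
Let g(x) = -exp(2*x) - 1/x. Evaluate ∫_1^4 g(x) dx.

An antiderivative is F(x) = -exp(2*x)/2 - log(x).
Then F(4) - F(1) = (-exp(8)/2 - log(4)) - (-exp(2)/2) = -exp(8)/2 - log(4) + exp(2)/2.

-exp(8)/2 - log(4) + exp(2)/2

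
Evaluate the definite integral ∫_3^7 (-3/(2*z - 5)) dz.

An antiderivative is F(z) = -3*log(2*z - 5)/2.
Then F(7) - F(3) = (-log(27)) - (0) = -log(27).

-log(27)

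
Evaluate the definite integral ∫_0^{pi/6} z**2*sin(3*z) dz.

-2/27 + pi/27

Integrate by parts twice (u = z^2, dv = sin(3*z) dz).
An antiderivative is F(z) = -z**2*cos(3*z)/3 + 2*z*sin(3*z)/9 + 2*cos(3*z)/27.
Then F(pi/6) - F(0) = (pi/27) - (2/27) = -2/27 + pi/27.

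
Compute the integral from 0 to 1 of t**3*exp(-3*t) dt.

2/27 - 26*exp(-3)/27

Integrate by parts 3 times (u = t^3, dv = exp(-3*t) dt).
An antiderivative is F(t) = (-9*t**3 - 9*t**2 - 6*t - 2)*exp(-3*t)/27.
Then F(1) - F(0) = (-26*exp(-3)/27) - (-2/27) = 2/27 - 26*exp(-3)/27.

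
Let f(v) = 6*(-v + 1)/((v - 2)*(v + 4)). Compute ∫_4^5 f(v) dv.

Factor the denominator: v**2 + 2*v - 8 = (v + 4)(v - 2).
Partial fractions: 6*(-v + 1)/((v - 2)*(v + 4)) = -5/(v + 4) - 1/(v - 2).
An antiderivative is F(v) = -log(v - 2) - 5*log(v + 4).
Then F(5) - F(4) = (-11*log(3)) - (-16*log(2)) = -11*log(3) + 16*log(2).

-11*log(3) + 16*log(2)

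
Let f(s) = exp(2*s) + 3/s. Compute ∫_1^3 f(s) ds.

An antiderivative is F(s) = exp(2*s)/2 + 3*log(s).
Then F(3) - F(1) = (log(27) + exp(6)/2) - (exp(2)/2) = -exp(2)/2 + log(27) + exp(6)/2.

-exp(2)/2 + log(27) + exp(6)/2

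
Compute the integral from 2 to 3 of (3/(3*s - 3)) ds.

An antiderivative is F(s) = log(3*s - 3).
Then F(3) - F(2) = (log(6)) - (log(3)) = log(2).

log(2)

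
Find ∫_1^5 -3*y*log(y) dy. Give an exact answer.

18 - 75*log(5)/2

Integrate by parts once (u = ln y, dv = -3*y dy).
An antiderivative is F(y) = -3*y**2*(2*log(y) - 1)/4.
Then F(5) - F(1) = (75/4 - 75*log(5)/2) - (3/4) = 18 - 75*log(5)/2.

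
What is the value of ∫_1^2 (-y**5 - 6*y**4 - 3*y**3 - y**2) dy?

By the power rule, an antiderivative is F(y) = -y**6/6 - 6*y**5/5 - 3*y**4/4 - y**3/3.
Then F(2) - F(1) = (-956/15) - (-49/20) = -3677/60.

-3677/60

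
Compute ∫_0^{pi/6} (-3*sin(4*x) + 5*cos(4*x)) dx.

-9/8 + 5*sqrt(3)/8

An antiderivative is F(x) = 5*sin(4*x)/4 + 3*cos(4*x)/4.
Then F(pi/6) - F(0) = (-3/8 + 5*sqrt(3)/8) - (3/4) = -9/8 + 5*sqrt(3)/8.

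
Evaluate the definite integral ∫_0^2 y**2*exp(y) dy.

-2 + 2*exp(2)

Integrate by parts twice (u = y^2, dv = exp(y) dy).
An antiderivative is F(y) = (y**2 - 2*y + 2)*exp(y).
Then F(2) - F(0) = (2*exp(2)) - (2) = -2 + 2*exp(2).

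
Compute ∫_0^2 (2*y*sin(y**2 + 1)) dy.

-cos(5) + cos(1)

Let u = y**2 + 1, so du = 2*y dy. When y = 0, u = 1; when y = 2, u = 5.
The integral becomes ∫ sin(u) du from 1 to 5, with antiderivative -cos(u).
Back in y: F(y) = -cos(y**2 + 1).
Then F(2) - F(0) = (-cos(5)) - (-cos(1)) = -cos(5) + cos(1).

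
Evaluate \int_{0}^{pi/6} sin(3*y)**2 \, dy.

Use the identity sin^2(3*y) = (1 - cos(6*y))/2.
An antiderivative is F(y) = y/2 - sin(6*y)/12.
Then F(pi/6) - F(0) = (pi/12) - (0) = pi/12.

pi/12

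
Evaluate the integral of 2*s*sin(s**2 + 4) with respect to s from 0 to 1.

Let u = s**2 + 4, so du = 2*s ds. When s = 0, u = 4; when s = 1, u = 5.
The integral becomes ∫ sin(u) du from 4 to 5, with antiderivative -cos(u).
Back in s: F(s) = -cos(s**2 + 4).
Then F(1) - F(0) = (-cos(5)) - (-cos(4)) = cos(4) - cos(5).

cos(4) - cos(5)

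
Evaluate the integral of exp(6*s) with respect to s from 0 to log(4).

Let u = exp(s), so du = exp(s) ds. When s = 0, u = 1; when s = log(4), u = 4.
The integral becomes ∫ u**5 du from 1 to 4, with antiderivative u**6/6.
Back in s: F(s) = exp(6*s)/6.
Then F(log(4)) - F(0) = (2048/3) - (1/6) = 1365/2.

1365/2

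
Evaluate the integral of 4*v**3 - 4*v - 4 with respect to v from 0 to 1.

-5

By the power rule, an antiderivative is F(v) = v**4 - 2*v**2 - 4*v.
Then F(1) - F(0) = (-5) - (0) = -5.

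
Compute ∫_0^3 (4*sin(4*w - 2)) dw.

Let u = 4*w - 2, so du = 4 dw. When w = 0, u = -2; when w = 3, u = 10.
The integral becomes ∫ sin(u) du from -2 to 10, with antiderivative -cos(u).
Back in w: F(w) = -cos(4*w - 2).
Then F(3) - F(0) = (-cos(10)) - (-cos(2)) = cos(2) - cos(10).

cos(2) - cos(10)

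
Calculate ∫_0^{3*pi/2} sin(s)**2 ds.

Use the identity sin^2(s) = (1 - cos(2*s))/2.
An antiderivative is F(s) = s/2 - sin(2*s)/4.
Then F(3*pi/2) - F(0) = (3*pi/4) - (0) = 3*pi/4.

3*pi/4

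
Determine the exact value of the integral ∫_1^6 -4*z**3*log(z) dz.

-1296*log(3) - 1296*log(2) + 1295/4

Integrate by parts once (u = ln z, dv = -4*z**3 dz).
An antiderivative is F(z) = -z**4*(4*log(z) - 1)/4.
Then F(6) - F(1) = (-1296*log(3) - 1296*log(2) + 324) - (1/4) = -1296*log(3) - 1296*log(2) + 1295/4.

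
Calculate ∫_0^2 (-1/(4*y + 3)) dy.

-log(11)/4 + log(3)/4

An antiderivative is F(y) = -log(4*y + 3)/4.
Then F(2) - F(0) = (-log(11)/4) - (-log(3)/4) = -log(11)/4 + log(3)/4.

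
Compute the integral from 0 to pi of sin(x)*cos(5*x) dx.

Use the identity sin(x)cos(5*x) = [sin(6*x) + sin(-4*x)]/2.
An antiderivative is F(x) = cos(4*x)/8 - cos(6*x)/12.
Then F(pi) - F(0) = (1/24) - (1/24) = 0.

0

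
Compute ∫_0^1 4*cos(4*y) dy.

Let u = 4*y, so du = 4 dy. When y = 0, u = 0; when y = 1, u = 4.
The integral becomes ∫ cos(u) du from 0 to 4, with antiderivative sin(u).
Back in y: F(y) = sin(4*y).
Then F(1) - F(0) = (sin(4)) - (0) = sin(4).

sin(4)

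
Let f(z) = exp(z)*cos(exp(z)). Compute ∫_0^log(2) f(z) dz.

-sin(1) + sin(2)

Let u = exp(z), so du = exp(z) dz. When z = 0, u = 1; when z = log(2), u = 2.
The integral becomes ∫ cos(u) du from 1 to 2, with antiderivative sin(u).
Back in z: F(z) = sin(exp(z)).
Then F(log(2)) - F(0) = (sin(2)) - (sin(1)) = -sin(1) + sin(2).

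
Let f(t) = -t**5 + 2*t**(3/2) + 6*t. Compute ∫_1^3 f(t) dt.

-1472/15 + 36*sqrt(3)/5

By the power rule, an antiderivative is F(t) = -t**6/6 + 4*t**(5/2)/5 + 3*t**2.
Then F(3) - F(1) = (-189/2 + 36*sqrt(3)/5) - (109/30) = -1472/15 + 36*sqrt(3)/5.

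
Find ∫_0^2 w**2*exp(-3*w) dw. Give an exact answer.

Integrate by parts twice (u = w^2, dv = exp(-3*w) dw).
An antiderivative is F(w) = (-9*w**2 - 6*w - 2)*exp(-3*w)/27.
Then F(2) - F(0) = (-50*exp(-6)/27) - (-2/27) = 2/27 - 50*exp(-6)/27.

2/27 - 50*exp(-6)/27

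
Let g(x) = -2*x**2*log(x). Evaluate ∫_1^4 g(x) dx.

Integrate by parts once (u = ln x, dv = -2*x**2 dx).
An antiderivative is F(x) = -2*x**3*(3*log(x) - 1)/9.
Then F(4) - F(1) = (128/9 - 256*log(2)/3) - (2/9) = 14 - 256*log(2)/3.

14 - 256*log(2)/3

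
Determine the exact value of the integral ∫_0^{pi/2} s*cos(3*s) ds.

-pi/6 - 1/9

Integrate by parts once (u = s, dv = cos(3*s) ds).
An antiderivative is F(s) = s*sin(3*s)/3 + cos(3*s)/9.
Then F(pi/2) - F(0) = (-pi/6) - (1/9) = -pi/6 - 1/9.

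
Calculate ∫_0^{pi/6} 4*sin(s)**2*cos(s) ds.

1/6

Let u = sin(s), so du = cos(s) ds. When s = 0, u = 0; when s = pi/6, u = 1/2.
The integral becomes 4·∫ u**2 du from 0 to 1/2, with antiderivative 4*u**3/3.
Back in s: F(s) = 4*sin(s)**3/3.
Then F(pi/6) - F(0) = (1/6) - (0) = 1/6.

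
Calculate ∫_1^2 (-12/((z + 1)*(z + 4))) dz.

Factor the denominator: z**2 + 5*z + 4 = (z + 4)(z + 1).
Partial fractions: -12/((z + 1)*(z + 4)) = 4/(z + 4) - 4/(z + 1).
An antiderivative is F(z) = -4*log(z + 1) + 4*log(z + 4).
Then F(2) - F(1) = (log(16)) - (-4*log(2) + 4*log(5)) = -4*log(5) + 8*log(2).

-4*log(5) + 8*log(2)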